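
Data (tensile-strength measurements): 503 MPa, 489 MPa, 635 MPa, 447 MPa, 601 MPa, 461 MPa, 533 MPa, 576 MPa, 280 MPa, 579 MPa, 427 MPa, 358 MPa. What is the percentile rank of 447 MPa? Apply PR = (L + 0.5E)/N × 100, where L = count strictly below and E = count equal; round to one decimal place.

29.2

N = 12.
Strictly below 447: 3. Equal to 447: 1.
PR = (3 + 0.5·1)/12 × 100 = 29.2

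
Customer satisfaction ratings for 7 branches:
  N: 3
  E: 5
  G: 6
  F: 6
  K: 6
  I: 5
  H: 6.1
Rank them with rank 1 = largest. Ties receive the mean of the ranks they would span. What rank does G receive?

Sorted (descending): 6.1, 6, 6, 6, 5, 5, 3
The 3 values of 6 occupy positions 2–4 → average rank 3.
The 2 values of 5 occupy positions 5–6 → average rank (5+6)/2 = 5.5.
G has value 6 → rank 3.

3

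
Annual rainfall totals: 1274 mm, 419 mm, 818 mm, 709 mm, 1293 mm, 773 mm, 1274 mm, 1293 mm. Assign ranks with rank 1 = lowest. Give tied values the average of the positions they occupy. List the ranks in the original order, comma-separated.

Sorted (ascending): 419, 709, 773, 818, 1274, 1274, 1293, 1293
The 2 values of 1274 occupy positions 5–6 → average rank (5+6)/2 = 5.5.
The 2 values of 1293 occupy positions 7–8 → average rank (7+8)/2 = 7.5.

5.5, 1, 4, 2, 7.5, 3, 5.5, 7.5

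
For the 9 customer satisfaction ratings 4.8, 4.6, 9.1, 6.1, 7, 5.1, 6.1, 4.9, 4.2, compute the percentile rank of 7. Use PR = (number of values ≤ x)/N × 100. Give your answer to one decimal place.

88.9

N = 9.
Strictly below 7: 7. Equal to 7: 1.
PR = 8/9 × 100 = 88.9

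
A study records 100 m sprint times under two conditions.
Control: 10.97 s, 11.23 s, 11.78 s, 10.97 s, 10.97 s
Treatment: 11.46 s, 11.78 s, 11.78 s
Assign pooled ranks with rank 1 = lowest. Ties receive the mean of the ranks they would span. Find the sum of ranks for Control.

17

Sorted (ascending): 10.97, 10.97, 10.97, 11.23, 11.46, 11.78, 11.78, 11.78
The 3 values of 10.97 occupy positions 1–3 → average rank 2.
The 3 values of 11.78 occupy positions 6–8 → average rank 7.
Control values → pooled ranks: 10.97→2, 11.23→4, 11.78→7, 10.97→2, 10.97→2
Rank sum = 2 + 4 + 7 + 2 + 2 = 17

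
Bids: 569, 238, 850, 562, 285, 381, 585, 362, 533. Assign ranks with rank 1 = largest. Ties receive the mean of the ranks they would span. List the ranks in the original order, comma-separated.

3, 9, 1, 4, 8, 6, 2, 7, 5

Sorted (descending): 850, 585, 569, 562, 533, 381, 362, 285, 238
No ties — each value takes its position as its rank.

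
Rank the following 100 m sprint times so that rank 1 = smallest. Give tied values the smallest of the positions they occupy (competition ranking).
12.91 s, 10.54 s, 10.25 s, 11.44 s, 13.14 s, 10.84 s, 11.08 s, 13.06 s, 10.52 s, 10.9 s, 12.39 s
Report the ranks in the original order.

9, 3, 1, 7, 11, 4, 6, 10, 2, 5, 8

Sorted (ascending): 10.25, 10.52, 10.54, 10.84, 10.9, 11.08, 11.44, 12.39, 12.91, 13.06, 13.14
No ties — each value takes its position as its rank.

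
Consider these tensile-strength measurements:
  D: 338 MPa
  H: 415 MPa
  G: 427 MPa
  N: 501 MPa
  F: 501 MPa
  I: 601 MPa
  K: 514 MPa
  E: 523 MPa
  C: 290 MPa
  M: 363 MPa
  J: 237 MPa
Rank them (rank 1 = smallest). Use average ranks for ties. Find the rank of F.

7.5

Sorted (ascending): 237, 290, 338, 363, 415, 427, 501, 501, 514, 523, 601
The 2 values of 501 occupy positions 7–8 → average rank (7+8)/2 = 7.5.
F has value 501 MPa → rank 7.5.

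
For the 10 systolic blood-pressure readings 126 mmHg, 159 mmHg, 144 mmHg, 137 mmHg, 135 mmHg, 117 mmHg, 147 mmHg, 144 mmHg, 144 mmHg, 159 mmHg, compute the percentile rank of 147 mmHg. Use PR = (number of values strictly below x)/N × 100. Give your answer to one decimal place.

N = 10.
Strictly below 147: 7. Equal to 147: 1.
PR = 7/10 × 100 = 70.0

70.0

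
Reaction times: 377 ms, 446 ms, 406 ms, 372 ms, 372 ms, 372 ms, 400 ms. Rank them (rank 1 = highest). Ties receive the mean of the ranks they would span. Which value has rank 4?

Sorted (descending): 446, 406, 400, 377, 372, 372, 372
The 3 values of 372 occupy positions 5–7 → average rank 6.
Rank 4 → value 377.

377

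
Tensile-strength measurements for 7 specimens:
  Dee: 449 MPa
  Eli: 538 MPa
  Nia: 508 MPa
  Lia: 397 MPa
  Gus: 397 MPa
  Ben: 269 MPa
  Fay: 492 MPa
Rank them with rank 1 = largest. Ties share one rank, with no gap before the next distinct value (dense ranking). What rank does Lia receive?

5

Sorted (descending): 538, 508, 492, 449, 397, 397, 269
The 2 values of 397 share dense rank 5.
Remaining distinct values take the next consecutive integers.
Lia has value 397 MPa → rank 5.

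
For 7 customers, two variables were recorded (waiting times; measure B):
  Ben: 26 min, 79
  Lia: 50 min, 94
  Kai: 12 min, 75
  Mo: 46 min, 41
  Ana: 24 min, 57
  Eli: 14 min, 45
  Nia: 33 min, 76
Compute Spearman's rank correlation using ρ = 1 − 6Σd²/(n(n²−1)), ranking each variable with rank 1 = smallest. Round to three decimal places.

0.321

Ranks of variable 1: 4, 7, 1, 6, 3, 2, 5
Ranks of variable 2: 6, 7, 4, 1, 3, 2, 5
d = r₁ − r₂: -2, 0, -3, 5, 0, 0, 0
d²: 4, 0, 9, 25, 0, 0, 0; Σd² = 38
ρ = 1 − 6·38/(7·48) = 1 − 228/336 = 0.321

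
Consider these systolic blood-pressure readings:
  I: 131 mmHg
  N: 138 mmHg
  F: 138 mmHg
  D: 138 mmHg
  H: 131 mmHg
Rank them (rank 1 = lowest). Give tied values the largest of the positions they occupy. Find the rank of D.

Sorted (ascending): 131, 131, 138, 138, 138
The 2 values of 131 occupy positions 1–2 → each gets rank 2.
The 3 values of 138 occupy positions 3–5 → each gets rank 5.
D has value 138 mmHg → rank 5.

5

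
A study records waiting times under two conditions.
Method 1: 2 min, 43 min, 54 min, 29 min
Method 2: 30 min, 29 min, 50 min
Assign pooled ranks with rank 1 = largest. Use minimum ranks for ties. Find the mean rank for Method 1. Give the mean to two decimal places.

4.00

Sorted (descending): 54, 50, 43, 30, 29, 29, 2
The 2 values of 29 occupy positions 5–6 → each gets rank 5.
Method 1 values → pooled ranks: 2→7, 43→3, 54→1, 29→5
Mean rank = (7 + 3 + 1 + 5) / 4 = 4.00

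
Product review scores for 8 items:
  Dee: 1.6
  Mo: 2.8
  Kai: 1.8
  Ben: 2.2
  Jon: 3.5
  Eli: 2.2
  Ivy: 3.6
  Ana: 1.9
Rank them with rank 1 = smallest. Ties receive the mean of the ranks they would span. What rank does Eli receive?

Sorted (ascending): 1.6, 1.8, 1.9, 2.2, 2.2, 2.8, 3.5, 3.6
The 2 values of 2.2 occupy positions 4–5 → average rank (4+5)/2 = 4.5.
Eli has value 2.2 → rank 4.5.

4.5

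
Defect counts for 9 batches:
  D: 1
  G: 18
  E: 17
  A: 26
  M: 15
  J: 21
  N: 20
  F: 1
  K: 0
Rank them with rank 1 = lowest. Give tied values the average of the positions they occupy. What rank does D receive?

Sorted (ascending): 0, 1, 1, 15, 17, 18, 20, 21, 26
The 2 values of 1 occupy positions 2–3 → average rank (2+3)/2 = 2.5.
D has value 1 → rank 2.5.

2.5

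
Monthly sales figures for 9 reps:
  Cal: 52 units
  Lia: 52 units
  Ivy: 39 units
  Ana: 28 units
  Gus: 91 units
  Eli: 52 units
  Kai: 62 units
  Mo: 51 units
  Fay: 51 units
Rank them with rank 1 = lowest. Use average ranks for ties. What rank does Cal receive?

Sorted (ascending): 28, 39, 51, 51, 52, 52, 52, 62, 91
The 2 values of 51 occupy positions 3–4 → average rank (3+4)/2 = 3.5.
The 3 values of 52 occupy positions 5–7 → average rank 6.
Cal has value 52 units → rank 6.

6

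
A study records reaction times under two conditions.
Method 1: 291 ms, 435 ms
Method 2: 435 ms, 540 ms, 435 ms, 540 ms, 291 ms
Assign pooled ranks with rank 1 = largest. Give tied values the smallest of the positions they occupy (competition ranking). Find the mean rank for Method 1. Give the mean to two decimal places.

4.50

Sorted (descending): 540, 540, 435, 435, 435, 291, 291
The 2 values of 540 occupy positions 1–2 → each gets rank 1.
The 3 values of 435 occupy positions 3–5 → each gets rank 3.
The 2 values of 291 occupy positions 6–7 → each gets rank 6.
Method 1 values → pooled ranks: 291→6, 435→3
Mean rank = (6 + 3) / 2 = 4.50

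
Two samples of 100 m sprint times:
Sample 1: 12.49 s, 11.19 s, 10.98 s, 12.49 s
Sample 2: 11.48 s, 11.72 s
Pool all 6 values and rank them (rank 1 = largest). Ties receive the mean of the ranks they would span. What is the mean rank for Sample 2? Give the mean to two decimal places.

Sorted (descending): 12.49, 12.49, 11.72, 11.48, 11.19, 10.98
The 2 values of 12.49 occupy positions 1–2 → average rank (1+2)/2 = 1.5.
Sample 2 values → pooled ranks: 11.48→4, 11.72→3
Mean rank = (4 + 3) / 2 = 3.50

3.50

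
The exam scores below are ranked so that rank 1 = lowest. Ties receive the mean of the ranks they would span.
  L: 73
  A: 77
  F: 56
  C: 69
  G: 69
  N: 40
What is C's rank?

Sorted (ascending): 40, 56, 69, 69, 73, 77
The 2 values of 69 occupy positions 3–4 → average rank (3+4)/2 = 3.5.
C has value 69 → rank 3.5.

3.5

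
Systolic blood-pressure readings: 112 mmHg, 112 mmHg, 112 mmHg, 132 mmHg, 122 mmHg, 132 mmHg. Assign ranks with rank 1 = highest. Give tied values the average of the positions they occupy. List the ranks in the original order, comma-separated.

5, 5, 5, 1.5, 3, 1.5

Sorted (descending): 132, 132, 122, 112, 112, 112
The 2 values of 132 occupy positions 1–2 → average rank (1+2)/2 = 1.5.
The 3 values of 112 occupy positions 4–6 → average rank 5.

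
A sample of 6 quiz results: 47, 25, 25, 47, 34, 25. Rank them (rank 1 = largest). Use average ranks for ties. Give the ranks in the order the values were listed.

1.5, 5, 5, 1.5, 3, 5

Sorted (descending): 47, 47, 34, 25, 25, 25
The 2 values of 47 occupy positions 1–2 → average rank (1+2)/2 = 1.5.
The 3 values of 25 occupy positions 4–6 → average rank 5.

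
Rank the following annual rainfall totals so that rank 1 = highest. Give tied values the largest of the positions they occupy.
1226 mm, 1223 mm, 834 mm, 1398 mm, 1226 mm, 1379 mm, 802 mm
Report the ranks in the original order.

Sorted (descending): 1398, 1379, 1226, 1226, 1223, 834, 802
The 2 values of 1226 occupy positions 3–4 → each gets rank 4.

4, 5, 6, 1, 4, 2, 7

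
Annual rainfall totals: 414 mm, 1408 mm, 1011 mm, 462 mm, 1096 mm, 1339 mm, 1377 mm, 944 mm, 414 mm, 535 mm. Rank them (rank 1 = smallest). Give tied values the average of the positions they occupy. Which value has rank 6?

1011

Sorted (ascending): 414, 414, 462, 535, 944, 1011, 1096, 1339, 1377, 1408
The 2 values of 414 occupy positions 1–2 → average rank (1+2)/2 = 1.5.
Rank 6 → value 1011.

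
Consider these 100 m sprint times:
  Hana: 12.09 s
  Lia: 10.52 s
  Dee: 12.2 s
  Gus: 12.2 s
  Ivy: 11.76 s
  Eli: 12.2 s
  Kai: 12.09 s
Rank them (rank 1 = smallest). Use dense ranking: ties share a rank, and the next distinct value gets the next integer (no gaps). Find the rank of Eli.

Sorted (ascending): 10.52, 11.76, 12.09, 12.09, 12.2, 12.2, 12.2
The 2 values of 12.09 share dense rank 3.
The 3 values of 12.2 share dense rank 4.
Remaining distinct values take the next consecutive integers.
Eli has value 12.2 s → rank 4.

4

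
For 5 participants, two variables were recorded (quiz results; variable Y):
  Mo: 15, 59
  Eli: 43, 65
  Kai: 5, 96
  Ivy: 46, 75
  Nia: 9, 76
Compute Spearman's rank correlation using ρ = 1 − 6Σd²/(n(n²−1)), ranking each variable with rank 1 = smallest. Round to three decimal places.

Ranks of variable 1: 3, 4, 1, 5, 2
Ranks of variable 2: 1, 2, 5, 3, 4
d = r₁ − r₂: 2, 2, -4, 2, -2
d²: 4, 4, 16, 4, 4; Σd² = 32
ρ = 1 − 6·32/(5·24) = 1 − 192/120 = -0.600

-0.600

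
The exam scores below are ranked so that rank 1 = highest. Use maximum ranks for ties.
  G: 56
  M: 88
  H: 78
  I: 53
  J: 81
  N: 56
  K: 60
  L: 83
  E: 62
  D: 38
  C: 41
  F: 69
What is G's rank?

9

Sorted (descending): 88, 83, 81, 78, 69, 62, 60, 56, 56, 53, 41, 38
The 2 values of 56 occupy positions 8–9 → each gets rank 9.
G has value 56 → rank 9.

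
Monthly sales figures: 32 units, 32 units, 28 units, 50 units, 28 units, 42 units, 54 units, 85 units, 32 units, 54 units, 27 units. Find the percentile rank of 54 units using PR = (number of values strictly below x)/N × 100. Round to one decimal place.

72.7

N = 11.
Strictly below 54: 8. Equal to 54: 2.
PR = 8/11 × 100 = 72.7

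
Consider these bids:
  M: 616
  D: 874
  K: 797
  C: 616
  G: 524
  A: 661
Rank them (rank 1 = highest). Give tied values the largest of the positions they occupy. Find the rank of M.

5

Sorted (descending): 874, 797, 661, 616, 616, 524
The 2 values of 616 occupy positions 4–5 → each gets rank 5.
M has value 616 → rank 5.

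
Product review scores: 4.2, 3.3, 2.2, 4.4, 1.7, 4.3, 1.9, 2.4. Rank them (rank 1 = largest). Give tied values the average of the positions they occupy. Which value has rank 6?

2.2

Sorted (descending): 4.4, 4.3, 4.2, 3.3, 2.4, 2.2, 1.9, 1.7
No ties — each value takes its position as its rank.
Rank 6 → value 2.2.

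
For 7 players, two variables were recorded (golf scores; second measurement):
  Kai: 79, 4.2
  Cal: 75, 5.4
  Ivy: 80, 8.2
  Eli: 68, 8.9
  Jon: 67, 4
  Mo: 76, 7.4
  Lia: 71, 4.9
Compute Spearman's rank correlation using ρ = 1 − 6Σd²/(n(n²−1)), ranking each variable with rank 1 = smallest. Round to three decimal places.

Ranks of variable 1: 6, 4, 7, 2, 1, 5, 3
Ranks of variable 2: 2, 4, 6, 7, 1, 5, 3
d = r₁ − r₂: 4, 0, 1, -5, 0, 0, 0
d²: 16, 0, 1, 25, 0, 0, 0; Σd² = 42
ρ = 1 − 6·42/(7·48) = 1 − 252/336 = 0.250

0.250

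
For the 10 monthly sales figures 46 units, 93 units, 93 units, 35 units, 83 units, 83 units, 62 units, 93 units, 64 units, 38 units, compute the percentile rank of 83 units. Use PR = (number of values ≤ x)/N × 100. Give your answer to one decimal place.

N = 10.
Strictly below 83: 5. Equal to 83: 2.
PR = 7/10 × 100 = 70.0

70.0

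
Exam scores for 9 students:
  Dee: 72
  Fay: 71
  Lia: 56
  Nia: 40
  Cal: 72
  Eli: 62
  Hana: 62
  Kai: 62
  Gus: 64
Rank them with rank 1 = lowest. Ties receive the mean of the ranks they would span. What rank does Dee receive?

8.5

Sorted (ascending): 40, 56, 62, 62, 62, 64, 71, 72, 72
The 3 values of 62 occupy positions 3–5 → average rank 4.
The 2 values of 72 occupy positions 8–9 → average rank (8+9)/2 = 8.5.
Dee has value 72 → rank 8.5.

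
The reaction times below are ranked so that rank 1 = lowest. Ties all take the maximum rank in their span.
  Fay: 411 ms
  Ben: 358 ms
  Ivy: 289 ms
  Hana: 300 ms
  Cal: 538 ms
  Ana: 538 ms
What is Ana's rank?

6

Sorted (ascending): 289, 300, 358, 411, 538, 538
The 2 values of 538 occupy positions 5–6 → each gets rank 6.
Ana has value 538 ms → rank 6.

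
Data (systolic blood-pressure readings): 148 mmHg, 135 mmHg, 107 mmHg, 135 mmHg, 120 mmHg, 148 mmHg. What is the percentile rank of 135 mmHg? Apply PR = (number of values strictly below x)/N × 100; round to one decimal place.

33.3

N = 6.
Strictly below 135: 2. Equal to 135: 2.
PR = 2/6 × 100 = 33.3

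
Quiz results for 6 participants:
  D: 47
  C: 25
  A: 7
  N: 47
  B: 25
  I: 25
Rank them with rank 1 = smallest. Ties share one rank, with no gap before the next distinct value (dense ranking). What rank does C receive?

Sorted (ascending): 7, 25, 25, 25, 47, 47
The 3 values of 25 share dense rank 2.
The 2 values of 47 share dense rank 3.
Remaining distinct values take the next consecutive integers.
C has value 25 → rank 2.

2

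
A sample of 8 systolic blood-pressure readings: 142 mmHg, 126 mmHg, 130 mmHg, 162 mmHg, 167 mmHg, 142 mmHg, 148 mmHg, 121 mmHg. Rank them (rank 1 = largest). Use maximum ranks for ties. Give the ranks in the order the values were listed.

5, 7, 6, 2, 1, 5, 3, 8

Sorted (descending): 167, 162, 148, 142, 142, 130, 126, 121
The 2 values of 142 occupy positions 4–5 → each gets rank 5.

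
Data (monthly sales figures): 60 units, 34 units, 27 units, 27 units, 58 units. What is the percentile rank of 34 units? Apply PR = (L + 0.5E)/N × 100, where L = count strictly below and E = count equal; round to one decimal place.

N = 5.
Strictly below 34: 2. Equal to 34: 1.
PR = (2 + 0.5·1)/5 × 100 = 50.0

50.0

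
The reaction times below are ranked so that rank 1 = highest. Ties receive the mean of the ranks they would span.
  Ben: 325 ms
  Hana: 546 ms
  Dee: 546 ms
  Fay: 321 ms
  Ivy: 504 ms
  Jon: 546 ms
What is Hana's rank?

Sorted (descending): 546, 546, 546, 504, 325, 321
The 3 values of 546 occupy positions 1–3 → average rank 2.
Hana has value 546 ms → rank 2.

2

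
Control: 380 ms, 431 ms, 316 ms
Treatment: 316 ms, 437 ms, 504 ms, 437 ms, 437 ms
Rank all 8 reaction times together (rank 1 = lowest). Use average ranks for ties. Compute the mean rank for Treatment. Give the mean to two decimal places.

5.50

Sorted (ascending): 316, 316, 380, 431, 437, 437, 437, 504
The 2 values of 316 occupy positions 1–2 → average rank (1+2)/2 = 1.5.
The 3 values of 437 occupy positions 5–7 → average rank 6.
Treatment values → pooled ranks: 316→1.5, 437→6, 504→8, 437→6, 437→6
Mean rank = (1.5 + 6 + 8 + 6 + 6) / 5 = 5.50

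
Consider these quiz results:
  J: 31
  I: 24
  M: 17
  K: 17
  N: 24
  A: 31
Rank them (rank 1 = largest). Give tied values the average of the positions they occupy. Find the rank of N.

Sorted (descending): 31, 31, 24, 24, 17, 17
The 2 values of 31 occupy positions 1–2 → average rank (1+2)/2 = 1.5.
The 2 values of 24 occupy positions 3–4 → average rank (3+4)/2 = 3.5.
The 2 values of 17 occupy positions 5–6 → average rank (5+6)/2 = 5.5.
N has value 24 → rank 3.5.

3.5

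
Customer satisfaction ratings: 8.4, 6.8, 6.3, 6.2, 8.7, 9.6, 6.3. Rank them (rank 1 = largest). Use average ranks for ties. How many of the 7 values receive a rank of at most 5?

Sorted (descending): 9.6, 8.7, 8.4, 6.8, 6.3, 6.3, 6.2
The 2 values of 6.3 occupy positions 5–6 → average rank (5+6)/2 = 5.5.
Ranks ≤ 5: {1, 2, 3, 4} → 4 values.

4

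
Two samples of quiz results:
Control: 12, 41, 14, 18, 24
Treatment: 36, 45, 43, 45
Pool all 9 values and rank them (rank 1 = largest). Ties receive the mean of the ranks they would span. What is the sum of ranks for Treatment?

Sorted (descending): 45, 45, 43, 41, 36, 24, 18, 14, 12
The 2 values of 45 occupy positions 1–2 → average rank (1+2)/2 = 1.5.
Treatment values → pooled ranks: 36→5, 45→1.5, 43→3, 45→1.5
Rank sum = 5 + 1.5 + 3 + 1.5 = 11

11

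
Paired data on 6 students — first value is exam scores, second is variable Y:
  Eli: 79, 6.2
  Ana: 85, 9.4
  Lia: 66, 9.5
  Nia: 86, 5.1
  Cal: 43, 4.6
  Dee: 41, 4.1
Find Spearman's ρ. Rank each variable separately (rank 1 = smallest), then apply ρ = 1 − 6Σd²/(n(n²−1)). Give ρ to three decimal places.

0.486

Ranks of variable 1: 4, 5, 3, 6, 2, 1
Ranks of variable 2: 4, 5, 6, 3, 2, 1
d = r₁ − r₂: 0, 0, -3, 3, 0, 0
d²: 0, 0, 9, 9, 0, 0; Σd² = 18
ρ = 1 − 6·18/(6·35) = 1 − 108/210 = 0.486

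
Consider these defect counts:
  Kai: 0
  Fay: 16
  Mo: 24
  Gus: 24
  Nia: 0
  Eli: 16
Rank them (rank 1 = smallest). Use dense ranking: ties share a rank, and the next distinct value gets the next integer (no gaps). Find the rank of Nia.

Sorted (ascending): 0, 0, 16, 16, 24, 24
The 2 values of 0 share dense rank 1.
The 2 values of 16 share dense rank 2.
The 2 values of 24 share dense rank 3.
Nia has value 0 → rank 1.

1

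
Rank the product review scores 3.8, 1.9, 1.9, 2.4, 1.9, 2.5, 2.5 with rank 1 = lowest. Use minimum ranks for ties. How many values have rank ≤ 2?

Sorted (ascending): 1.9, 1.9, 1.9, 2.4, 2.5, 2.5, 3.8
The 3 values of 1.9 occupy positions 1–3 → each gets rank 1.
The 2 values of 2.5 occupy positions 5–6 → each gets rank 5.
Ranks ≤ 2: {1, 1, 1} → 3 values.

3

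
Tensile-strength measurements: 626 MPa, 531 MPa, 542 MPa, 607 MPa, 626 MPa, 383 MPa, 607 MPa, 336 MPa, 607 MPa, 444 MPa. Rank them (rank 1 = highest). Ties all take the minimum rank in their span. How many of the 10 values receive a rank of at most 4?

5

Sorted (descending): 626, 626, 607, 607, 607, 542, 531, 444, 383, 336
The 2 values of 626 occupy positions 1–2 → each gets rank 1.
The 3 values of 607 occupy positions 3–5 → each gets rank 3.
Ranks ≤ 4: {1, 1, 3, 3, 3} → 5 values.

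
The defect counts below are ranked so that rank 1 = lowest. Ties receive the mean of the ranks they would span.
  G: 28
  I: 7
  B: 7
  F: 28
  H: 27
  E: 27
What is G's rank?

Sorted (ascending): 7, 7, 27, 27, 28, 28
The 2 values of 7 occupy positions 1–2 → average rank (1+2)/2 = 1.5.
The 2 values of 27 occupy positions 3–4 → average rank (3+4)/2 = 3.5.
The 2 values of 28 occupy positions 5–6 → average rank (5+6)/2 = 5.5.
G has value 28 → rank 5.5.

5.5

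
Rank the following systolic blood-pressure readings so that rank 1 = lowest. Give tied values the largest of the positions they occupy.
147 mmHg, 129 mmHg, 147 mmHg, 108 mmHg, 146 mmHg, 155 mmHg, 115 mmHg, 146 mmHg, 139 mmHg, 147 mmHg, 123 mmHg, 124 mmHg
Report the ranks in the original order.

Sorted (ascending): 108, 115, 123, 124, 129, 139, 146, 146, 147, 147, 147, 155
The 2 values of 146 occupy positions 7–8 → each gets rank 8.
The 3 values of 147 occupy positions 9–11 → each gets rank 11.

11, 5, 11, 1, 8, 12, 2, 8, 6, 11, 3, 4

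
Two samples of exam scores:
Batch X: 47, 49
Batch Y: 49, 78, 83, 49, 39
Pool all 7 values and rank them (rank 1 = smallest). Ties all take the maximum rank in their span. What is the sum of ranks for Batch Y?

24

Sorted (ascending): 39, 47, 49, 49, 49, 78, 83
The 3 values of 49 occupy positions 3–5 → each gets rank 5.
Batch Y values → pooled ranks: 49→5, 78→6, 83→7, 49→5, 39→1
Rank sum = 5 + 6 + 7 + 5 + 1 = 24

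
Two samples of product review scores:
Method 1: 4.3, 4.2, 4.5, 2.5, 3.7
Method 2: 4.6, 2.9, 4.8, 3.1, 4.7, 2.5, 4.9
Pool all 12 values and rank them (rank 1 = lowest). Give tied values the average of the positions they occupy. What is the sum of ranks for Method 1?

Sorted (ascending): 2.5, 2.5, 2.9, 3.1, 3.7, 4.2, 4.3, 4.5, 4.6, 4.7, 4.8, 4.9
The 2 values of 2.5 occupy positions 1–2 → average rank (1+2)/2 = 1.5.
Method 1 values → pooled ranks: 4.3→7, 4.2→6, 4.5→8, 2.5→1.5, 3.7→5
Rank sum = 7 + 6 + 8 + 1.5 + 5 = 27.5

27.5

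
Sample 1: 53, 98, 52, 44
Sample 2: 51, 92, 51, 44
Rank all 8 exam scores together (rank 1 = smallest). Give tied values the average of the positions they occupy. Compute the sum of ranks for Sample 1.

20.5

Sorted (ascending): 44, 44, 51, 51, 52, 53, 92, 98
The 2 values of 44 occupy positions 1–2 → average rank (1+2)/2 = 1.5.
The 2 values of 51 occupy positions 3–4 → average rank (3+4)/2 = 3.5.
Sample 1 values → pooled ranks: 53→6, 98→8, 52→5, 44→1.5
Rank sum = 6 + 8 + 5 + 1.5 = 20.5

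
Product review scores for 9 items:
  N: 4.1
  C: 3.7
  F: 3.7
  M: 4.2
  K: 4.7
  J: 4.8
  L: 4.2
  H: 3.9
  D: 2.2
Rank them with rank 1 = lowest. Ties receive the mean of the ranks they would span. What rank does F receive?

Sorted (ascending): 2.2, 3.7, 3.7, 3.9, 4.1, 4.2, 4.2, 4.7, 4.8
The 2 values of 3.7 occupy positions 2–3 → average rank (2+3)/2 = 2.5.
The 2 values of 4.2 occupy positions 6–7 → average rank (6+7)/2 = 6.5.
F has value 3.7 → rank 2.5.

2.5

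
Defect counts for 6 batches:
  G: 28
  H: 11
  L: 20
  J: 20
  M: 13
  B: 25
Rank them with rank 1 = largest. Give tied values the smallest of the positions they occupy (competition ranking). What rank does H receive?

6

Sorted (descending): 28, 25, 20, 20, 13, 11
The 2 values of 20 occupy positions 3–4 → each gets rank 3.
H has value 11 → rank 6.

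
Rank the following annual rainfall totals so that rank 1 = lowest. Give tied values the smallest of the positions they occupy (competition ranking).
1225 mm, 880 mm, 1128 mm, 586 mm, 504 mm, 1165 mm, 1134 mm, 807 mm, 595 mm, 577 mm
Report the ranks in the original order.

Sorted (ascending): 504, 577, 586, 595, 807, 880, 1128, 1134, 1165, 1225
No ties — each value takes its position as its rank.

10, 6, 7, 3, 1, 9, 8, 5, 4, 2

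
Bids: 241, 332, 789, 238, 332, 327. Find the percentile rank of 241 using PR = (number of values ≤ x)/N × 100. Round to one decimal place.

N = 6.
Strictly below 241: 1. Equal to 241: 1.
PR = 2/6 × 100 = 33.3

33.3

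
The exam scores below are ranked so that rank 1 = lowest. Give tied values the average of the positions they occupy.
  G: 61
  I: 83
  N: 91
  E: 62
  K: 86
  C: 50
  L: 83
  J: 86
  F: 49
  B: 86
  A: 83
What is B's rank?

9

Sorted (ascending): 49, 50, 61, 62, 83, 83, 83, 86, 86, 86, 91
The 3 values of 83 occupy positions 5–7 → average rank 6.
The 3 values of 86 occupy positions 8–10 → average rank 9.
B has value 86 → rank 9.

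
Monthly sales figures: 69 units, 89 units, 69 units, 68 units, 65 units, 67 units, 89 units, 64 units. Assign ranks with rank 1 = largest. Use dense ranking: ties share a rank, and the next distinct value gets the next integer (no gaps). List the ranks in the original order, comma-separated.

2, 1, 2, 3, 5, 4, 1, 6

Sorted (descending): 89, 89, 69, 69, 68, 67, 65, 64
The 2 values of 89 share dense rank 1.
The 2 values of 69 share dense rank 2.
Remaining distinct values take the next consecutive integers.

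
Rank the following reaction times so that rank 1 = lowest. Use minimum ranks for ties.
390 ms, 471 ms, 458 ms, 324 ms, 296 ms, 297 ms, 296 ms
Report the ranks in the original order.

Sorted (ascending): 296, 296, 297, 324, 390, 458, 471
The 2 values of 296 occupy positions 1–2 → each gets rank 1.

5, 7, 6, 4, 1, 3, 1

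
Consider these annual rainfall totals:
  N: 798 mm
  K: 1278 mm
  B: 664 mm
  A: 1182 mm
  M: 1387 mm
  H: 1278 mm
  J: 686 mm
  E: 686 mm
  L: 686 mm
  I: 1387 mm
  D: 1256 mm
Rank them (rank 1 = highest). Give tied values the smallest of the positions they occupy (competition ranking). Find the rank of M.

Sorted (descending): 1387, 1387, 1278, 1278, 1256, 1182, 798, 686, 686, 686, 664
The 2 values of 1387 occupy positions 1–2 → each gets rank 1.
The 2 values of 1278 occupy positions 3–4 → each gets rank 3.
The 3 values of 686 occupy positions 8–10 → each gets rank 8.
M has value 1387 mm → rank 1.

1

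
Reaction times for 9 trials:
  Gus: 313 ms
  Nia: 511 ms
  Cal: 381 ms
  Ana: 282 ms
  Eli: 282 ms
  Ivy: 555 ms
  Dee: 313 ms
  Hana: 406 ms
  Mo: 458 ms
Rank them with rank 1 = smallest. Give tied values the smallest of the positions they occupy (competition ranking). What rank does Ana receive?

Sorted (ascending): 282, 282, 313, 313, 381, 406, 458, 511, 555
The 2 values of 282 occupy positions 1–2 → each gets rank 1.
The 2 values of 313 occupy positions 3–4 → each gets rank 3.
Ana has value 282 ms → rank 1.

1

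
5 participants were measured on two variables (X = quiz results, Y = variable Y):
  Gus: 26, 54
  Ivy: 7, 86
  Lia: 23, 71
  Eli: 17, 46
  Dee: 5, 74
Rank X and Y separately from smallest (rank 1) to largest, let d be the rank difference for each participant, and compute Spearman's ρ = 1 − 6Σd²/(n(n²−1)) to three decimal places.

-0.600

Ranks of variable 1: 5, 2, 4, 3, 1
Ranks of variable 2: 2, 5, 3, 1, 4
d = r₁ − r₂: 3, -3, 1, 2, -3
d²: 9, 9, 1, 4, 9; Σd² = 32
ρ = 1 − 6·32/(5·24) = 1 − 192/120 = -0.600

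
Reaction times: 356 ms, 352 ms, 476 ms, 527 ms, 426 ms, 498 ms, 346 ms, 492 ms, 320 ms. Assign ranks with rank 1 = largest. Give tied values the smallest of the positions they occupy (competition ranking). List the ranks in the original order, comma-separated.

Sorted (descending): 527, 498, 492, 476, 426, 356, 352, 346, 320
No ties — each value takes its position as its rank.

6, 7, 4, 1, 5, 2, 8, 3, 9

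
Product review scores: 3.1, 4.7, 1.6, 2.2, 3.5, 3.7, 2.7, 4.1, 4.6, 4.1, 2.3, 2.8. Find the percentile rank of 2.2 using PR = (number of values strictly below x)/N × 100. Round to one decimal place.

N = 12.
Strictly below 2.2: 1. Equal to 2.2: 1.
PR = 1/12 × 100 = 8.3

8.3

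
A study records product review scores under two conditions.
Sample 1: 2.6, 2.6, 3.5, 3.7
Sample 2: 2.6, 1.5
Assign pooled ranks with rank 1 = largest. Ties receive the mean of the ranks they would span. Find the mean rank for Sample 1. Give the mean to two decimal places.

2.75

Sorted (descending): 3.7, 3.5, 2.6, 2.6, 2.6, 1.5
The 3 values of 2.6 occupy positions 3–5 → average rank 4.
Sample 1 values → pooled ranks: 2.6→4, 2.6→4, 3.5→2, 3.7→1
Mean rank = (4 + 4 + 2 + 1) / 4 = 2.75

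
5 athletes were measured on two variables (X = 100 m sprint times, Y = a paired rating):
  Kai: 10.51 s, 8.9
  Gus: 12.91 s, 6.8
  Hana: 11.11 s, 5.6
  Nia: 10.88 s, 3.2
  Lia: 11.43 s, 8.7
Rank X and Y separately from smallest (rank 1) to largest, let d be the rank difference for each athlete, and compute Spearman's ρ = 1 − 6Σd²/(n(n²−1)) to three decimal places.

Ranks of variable 1: 1, 5, 3, 2, 4
Ranks of variable 2: 5, 3, 2, 1, 4
d = r₁ − r₂: -4, 2, 1, 1, 0
d²: 16, 4, 1, 1, 0; Σd² = 22
ρ = 1 − 6·22/(5·24) = 1 − 132/120 = -0.100

-0.100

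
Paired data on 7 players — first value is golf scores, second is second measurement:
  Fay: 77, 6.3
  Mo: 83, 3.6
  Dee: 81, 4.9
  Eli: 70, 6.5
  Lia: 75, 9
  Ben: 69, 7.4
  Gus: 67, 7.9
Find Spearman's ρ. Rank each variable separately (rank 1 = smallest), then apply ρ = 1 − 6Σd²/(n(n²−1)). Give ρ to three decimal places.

-0.786

Ranks of variable 1: 5, 7, 6, 3, 4, 2, 1
Ranks of variable 2: 3, 1, 2, 4, 7, 5, 6
d = r₁ − r₂: 2, 6, 4, -1, -3, -3, -5
d²: 4, 36, 16, 1, 9, 9, 25; Σd² = 100
ρ = 1 − 6·100/(7·48) = 1 − 600/336 = -0.786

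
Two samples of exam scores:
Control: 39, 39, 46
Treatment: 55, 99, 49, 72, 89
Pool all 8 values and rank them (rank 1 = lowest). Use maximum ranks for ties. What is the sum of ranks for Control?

Sorted (ascending): 39, 39, 46, 49, 55, 72, 89, 99
The 2 values of 39 occupy positions 1–2 → each gets rank 2.
Control values → pooled ranks: 39→2, 39→2, 46→3
Rank sum = 2 + 2 + 3 = 7

7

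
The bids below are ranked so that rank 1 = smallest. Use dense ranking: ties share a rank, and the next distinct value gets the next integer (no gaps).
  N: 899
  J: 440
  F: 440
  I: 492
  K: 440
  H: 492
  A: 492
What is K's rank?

1

Sorted (ascending): 440, 440, 440, 492, 492, 492, 899
The 3 values of 440 share dense rank 1.
The 3 values of 492 share dense rank 2.
Remaining distinct values take the next consecutive integers.
K has value 440 → rank 1.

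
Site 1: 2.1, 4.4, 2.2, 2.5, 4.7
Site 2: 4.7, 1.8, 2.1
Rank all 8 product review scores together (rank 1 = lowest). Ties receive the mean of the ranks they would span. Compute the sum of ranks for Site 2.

Sorted (ascending): 1.8, 2.1, 2.1, 2.2, 2.5, 4.4, 4.7, 4.7
The 2 values of 2.1 occupy positions 2–3 → average rank (2+3)/2 = 2.5.
The 2 values of 4.7 occupy positions 7–8 → average rank (7+8)/2 = 7.5.
Site 2 values → pooled ranks: 4.7→7.5, 1.8→1, 2.1→2.5
Rank sum = 7.5 + 1 + 2.5 = 11

11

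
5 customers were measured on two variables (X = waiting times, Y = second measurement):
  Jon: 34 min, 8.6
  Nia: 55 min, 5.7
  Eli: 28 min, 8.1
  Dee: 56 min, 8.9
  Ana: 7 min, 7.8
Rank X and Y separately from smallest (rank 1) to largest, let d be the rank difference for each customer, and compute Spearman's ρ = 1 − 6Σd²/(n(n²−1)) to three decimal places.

Ranks of variable 1: 3, 4, 2, 5, 1
Ranks of variable 2: 4, 1, 3, 5, 2
d = r₁ − r₂: -1, 3, -1, 0, -1
d²: 1, 9, 1, 0, 1; Σd² = 12
ρ = 1 − 6·12/(5·24) = 1 − 72/120 = 0.400

0.400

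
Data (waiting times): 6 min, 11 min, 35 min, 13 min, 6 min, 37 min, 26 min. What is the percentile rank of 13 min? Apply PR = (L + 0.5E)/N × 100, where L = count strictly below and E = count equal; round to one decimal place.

N = 7.
Strictly below 13: 3. Equal to 13: 1.
PR = (3 + 0.5·1)/7 × 100 = 50.0

50.0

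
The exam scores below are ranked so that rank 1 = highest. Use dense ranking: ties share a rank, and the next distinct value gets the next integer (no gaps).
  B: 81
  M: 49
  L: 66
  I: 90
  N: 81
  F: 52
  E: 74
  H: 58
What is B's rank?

Sorted (descending): 90, 81, 81, 74, 66, 58, 52, 49
The 2 values of 81 share dense rank 2.
Remaining distinct values take the next consecutive integers.
B has value 81 → rank 2.

2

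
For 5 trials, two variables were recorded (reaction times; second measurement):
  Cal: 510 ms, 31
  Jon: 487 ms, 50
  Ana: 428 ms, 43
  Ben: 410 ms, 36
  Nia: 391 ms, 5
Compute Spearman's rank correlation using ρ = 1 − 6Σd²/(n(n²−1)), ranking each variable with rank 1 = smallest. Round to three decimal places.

0.400

Ranks of variable 1: 5, 4, 3, 2, 1
Ranks of variable 2: 2, 5, 4, 3, 1
d = r₁ − r₂: 3, -1, -1, -1, 0
d²: 9, 1, 1, 1, 0; Σd² = 12
ρ = 1 − 6·12/(5·24) = 1 − 72/120 = 0.400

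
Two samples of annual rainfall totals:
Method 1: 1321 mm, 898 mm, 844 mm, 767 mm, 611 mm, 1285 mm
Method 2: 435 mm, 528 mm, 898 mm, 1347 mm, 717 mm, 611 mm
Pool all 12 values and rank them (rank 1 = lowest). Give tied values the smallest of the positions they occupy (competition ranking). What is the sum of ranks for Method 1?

Sorted (ascending): 435, 528, 611, 611, 717, 767, 844, 898, 898, 1285, 1321, 1347
The 2 values of 611 occupy positions 3–4 → each gets rank 3.
The 2 values of 898 occupy positions 8–9 → each gets rank 8.
Method 1 values → pooled ranks: 1321→11, 898→8, 844→7, 767→6, 611→3, 1285→10
Rank sum = 11 + 8 + 7 + 6 + 3 + 10 = 45

45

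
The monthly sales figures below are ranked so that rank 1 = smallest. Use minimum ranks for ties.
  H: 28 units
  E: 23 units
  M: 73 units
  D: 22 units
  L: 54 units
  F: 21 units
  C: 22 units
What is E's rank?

4

Sorted (ascending): 21, 22, 22, 23, 28, 54, 73
The 2 values of 22 occupy positions 2–3 → each gets rank 2.
E has value 23 units → rank 4.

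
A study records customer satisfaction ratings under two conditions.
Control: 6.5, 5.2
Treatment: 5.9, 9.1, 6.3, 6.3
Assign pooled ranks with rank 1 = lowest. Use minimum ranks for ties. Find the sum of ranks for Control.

Sorted (ascending): 5.2, 5.9, 6.3, 6.3, 6.5, 9.1
The 2 values of 6.3 occupy positions 3–4 → each gets rank 3.
Control values → pooled ranks: 6.5→5, 5.2→1
Rank sum = 5 + 1 = 6

6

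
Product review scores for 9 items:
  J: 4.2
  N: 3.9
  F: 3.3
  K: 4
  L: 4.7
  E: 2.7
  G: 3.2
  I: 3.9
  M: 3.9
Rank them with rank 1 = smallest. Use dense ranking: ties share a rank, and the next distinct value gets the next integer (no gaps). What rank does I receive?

4

Sorted (ascending): 2.7, 3.2, 3.3, 3.9, 3.9, 3.9, 4, 4.2, 4.7
The 3 values of 3.9 share dense rank 4.
Remaining distinct values take the next consecutive integers.
I has value 3.9 → rank 4.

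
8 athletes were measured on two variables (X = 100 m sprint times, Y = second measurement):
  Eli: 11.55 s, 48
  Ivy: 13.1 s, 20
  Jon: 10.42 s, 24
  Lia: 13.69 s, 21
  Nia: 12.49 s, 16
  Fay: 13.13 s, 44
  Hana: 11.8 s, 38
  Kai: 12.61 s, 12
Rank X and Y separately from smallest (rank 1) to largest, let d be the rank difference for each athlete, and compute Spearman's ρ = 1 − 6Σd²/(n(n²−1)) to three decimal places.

-0.262

Ranks of variable 1: 2, 6, 1, 8, 4, 7, 3, 5
Ranks of variable 2: 8, 3, 5, 4, 2, 7, 6, 1
d = r₁ − r₂: -6, 3, -4, 4, 2, 0, -3, 4
d²: 36, 9, 16, 16, 4, 0, 9, 16; Σd² = 106
ρ = 1 − 6·106/(8·63) = 1 − 636/504 = -0.262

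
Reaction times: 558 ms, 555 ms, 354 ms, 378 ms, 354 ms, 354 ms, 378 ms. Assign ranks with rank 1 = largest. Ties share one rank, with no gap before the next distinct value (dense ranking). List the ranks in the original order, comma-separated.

1, 2, 4, 3, 4, 4, 3

Sorted (descending): 558, 555, 378, 378, 354, 354, 354
The 2 values of 378 share dense rank 3.
The 3 values of 354 share dense rank 4.
Remaining distinct values take the next consecutive integers.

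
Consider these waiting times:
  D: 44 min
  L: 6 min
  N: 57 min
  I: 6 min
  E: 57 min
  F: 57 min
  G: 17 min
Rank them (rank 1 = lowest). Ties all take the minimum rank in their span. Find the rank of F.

5

Sorted (ascending): 6, 6, 17, 44, 57, 57, 57
The 2 values of 6 occupy positions 1–2 → each gets rank 1.
The 3 values of 57 occupy positions 5–7 → each gets rank 5.
F has value 57 min → rank 5.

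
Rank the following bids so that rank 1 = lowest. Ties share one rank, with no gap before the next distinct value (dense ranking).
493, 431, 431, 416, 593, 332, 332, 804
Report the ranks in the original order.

Sorted (ascending): 332, 332, 416, 431, 431, 493, 593, 804
The 2 values of 332 share dense rank 1.
The 2 values of 431 share dense rank 3.
Remaining distinct values take the next consecutive integers.

4, 3, 3, 2, 5, 1, 1, 6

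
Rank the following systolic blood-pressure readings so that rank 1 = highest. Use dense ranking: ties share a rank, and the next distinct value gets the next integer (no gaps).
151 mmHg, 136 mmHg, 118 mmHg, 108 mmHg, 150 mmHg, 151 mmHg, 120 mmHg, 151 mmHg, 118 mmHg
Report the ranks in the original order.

Sorted (descending): 151, 151, 151, 150, 136, 120, 118, 118, 108
The 3 values of 151 share dense rank 1.
The 2 values of 118 share dense rank 5.
Remaining distinct values take the next consecutive integers.

1, 3, 5, 6, 2, 1, 4, 1, 5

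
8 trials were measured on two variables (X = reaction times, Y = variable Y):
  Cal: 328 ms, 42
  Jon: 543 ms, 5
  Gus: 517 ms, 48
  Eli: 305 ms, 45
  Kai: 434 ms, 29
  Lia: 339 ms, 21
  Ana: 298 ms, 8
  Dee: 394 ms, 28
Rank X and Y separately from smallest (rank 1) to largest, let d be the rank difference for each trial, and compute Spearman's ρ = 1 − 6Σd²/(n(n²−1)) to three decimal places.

Ranks of variable 1: 3, 8, 7, 2, 6, 4, 1, 5
Ranks of variable 2: 6, 1, 8, 7, 5, 3, 2, 4
d = r₁ − r₂: -3, 7, -1, -5, 1, 1, -1, 1
d²: 9, 49, 1, 25, 1, 1, 1, 1; Σd² = 88
ρ = 1 − 6·88/(8·63) = 1 − 528/504 = -0.048

-0.048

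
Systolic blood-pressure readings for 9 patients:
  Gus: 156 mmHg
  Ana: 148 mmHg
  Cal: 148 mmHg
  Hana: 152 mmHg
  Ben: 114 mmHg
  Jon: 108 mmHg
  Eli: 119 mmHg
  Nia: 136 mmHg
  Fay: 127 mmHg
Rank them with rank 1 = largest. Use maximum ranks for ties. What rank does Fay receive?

6

Sorted (descending): 156, 152, 148, 148, 136, 127, 119, 114, 108
The 2 values of 148 occupy positions 3–4 → each gets rank 4.
Fay has value 127 mmHg → rank 6.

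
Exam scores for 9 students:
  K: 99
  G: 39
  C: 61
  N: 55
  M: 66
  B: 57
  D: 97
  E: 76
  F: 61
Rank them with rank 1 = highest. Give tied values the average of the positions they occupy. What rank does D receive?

2

Sorted (descending): 99, 97, 76, 66, 61, 61, 57, 55, 39
The 2 values of 61 occupy positions 5–6 → average rank (5+6)/2 = 5.5.
D has value 97 → rank 2.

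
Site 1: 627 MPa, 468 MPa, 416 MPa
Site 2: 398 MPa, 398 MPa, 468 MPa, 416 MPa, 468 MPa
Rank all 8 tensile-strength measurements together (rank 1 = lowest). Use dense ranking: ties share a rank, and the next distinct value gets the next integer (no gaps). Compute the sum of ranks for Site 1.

9

Sorted (ascending): 398, 398, 416, 416, 468, 468, 468, 627
The 2 values of 398 share dense rank 1.
The 2 values of 416 share dense rank 2.
The 3 values of 468 share dense rank 3.
Remaining distinct values take the next consecutive integers.
Site 1 values → pooled ranks: 627→4, 468→3, 416→2
Rank sum = 4 + 3 + 2 = 9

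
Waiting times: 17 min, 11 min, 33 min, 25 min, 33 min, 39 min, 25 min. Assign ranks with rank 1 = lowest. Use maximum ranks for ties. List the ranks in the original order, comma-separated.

2, 1, 6, 4, 6, 7, 4

Sorted (ascending): 11, 17, 25, 25, 33, 33, 39
The 2 values of 25 occupy positions 3–4 → each gets rank 4.
The 2 values of 33 occupy positions 5–6 → each gets rank 6.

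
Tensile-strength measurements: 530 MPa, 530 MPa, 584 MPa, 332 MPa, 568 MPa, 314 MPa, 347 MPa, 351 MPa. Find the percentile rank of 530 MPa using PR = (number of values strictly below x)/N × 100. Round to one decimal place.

50.0

N = 8.
Strictly below 530: 4. Equal to 530: 2.
PR = 4/8 × 100 = 50.0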